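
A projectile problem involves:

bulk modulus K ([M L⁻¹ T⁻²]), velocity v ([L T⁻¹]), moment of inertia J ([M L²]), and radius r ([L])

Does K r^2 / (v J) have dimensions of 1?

Sum the exponent of each base dimension across the product:
  M: [K]_M − [v]_M − [J]_M + 2·[r]_M = (1) − (0) − (1) + 2·(0) = 0
  L: [K]_L − [v]_L − [J]_L + 2·[r]_L = (-1) − (1) − (2) + 2·(1) = -2
  T: [K]_T − [v]_T − [J]_T + 2·[r]_T = (-2) − (-1) − (0) + 2·(0) = -1
Net dimensions [L⁻² T⁻¹] ≠ [1] — not dimensionless.

no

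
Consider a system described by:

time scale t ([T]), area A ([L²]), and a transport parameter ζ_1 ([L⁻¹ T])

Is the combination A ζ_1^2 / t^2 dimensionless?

Sum the exponent of each base dimension across the product:
  L: −2·[t]_L + [A]_L + 2·[ζ_1]_L = −2·(0) + (2) + 2·(-1) = 0
  T: −2·[t]_T + [A]_T + 2·[ζ_1]_T = −2·(1) + (0) + 2·(1) = 0
All base exponents vanish — dimensionless.

yes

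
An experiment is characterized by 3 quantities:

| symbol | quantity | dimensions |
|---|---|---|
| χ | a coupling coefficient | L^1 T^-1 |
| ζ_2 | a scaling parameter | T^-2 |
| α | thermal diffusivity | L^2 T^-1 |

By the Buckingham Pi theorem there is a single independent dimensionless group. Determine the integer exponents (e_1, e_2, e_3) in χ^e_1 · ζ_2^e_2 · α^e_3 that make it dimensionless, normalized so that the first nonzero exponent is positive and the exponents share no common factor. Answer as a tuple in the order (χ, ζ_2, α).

L: e_1·(1) + e_2·(0) + e_3·(2) = 0
T: e_1·(-1) + e_2·(-2) + e_3·(-1) = 0
Solving this homogeneous linear system for the smallest-integer solution (first nonzero entry positive) gives (4, -1, -2).

(4, -1, -2)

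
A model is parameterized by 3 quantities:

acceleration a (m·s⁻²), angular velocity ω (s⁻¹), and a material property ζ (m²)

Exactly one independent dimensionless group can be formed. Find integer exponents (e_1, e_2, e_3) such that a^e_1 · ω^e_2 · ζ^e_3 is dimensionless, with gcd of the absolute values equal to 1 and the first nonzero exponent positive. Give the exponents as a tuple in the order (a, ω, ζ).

L: e_1·(1) + e_2·(0) + e_3·(2) = 0
T: e_1·(-2) + e_2·(-1) + e_3·(0) = 0
Solving this homogeneous linear system for the smallest-integer solution (first nonzero entry positive) gives (2, -4, -1).

(2, -4, -1)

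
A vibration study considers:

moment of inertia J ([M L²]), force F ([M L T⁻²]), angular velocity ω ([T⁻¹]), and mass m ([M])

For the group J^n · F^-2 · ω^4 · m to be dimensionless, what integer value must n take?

1

Balance the M exponent: (1)·n from J, plus −2·(1) + 4·(0) + (1) = -1 from the rest, must sum to zero.
n − 1 = 0, so n = 1.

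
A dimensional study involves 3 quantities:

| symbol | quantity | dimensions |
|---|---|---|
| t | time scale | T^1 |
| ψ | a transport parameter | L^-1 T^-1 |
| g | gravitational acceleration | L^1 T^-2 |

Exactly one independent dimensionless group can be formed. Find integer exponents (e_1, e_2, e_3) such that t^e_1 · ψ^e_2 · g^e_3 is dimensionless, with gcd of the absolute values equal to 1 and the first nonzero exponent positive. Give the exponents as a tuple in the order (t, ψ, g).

L: e_1·(0) + e_2·(-1) + e_3·(1) = 0
T: e_1·(1) + e_2·(-1) + e_3·(-2) = 0
Solving this homogeneous linear system for the smallest-integer solution (first nonzero entry positive) gives (3, 1, 1).

(3, 1, 1)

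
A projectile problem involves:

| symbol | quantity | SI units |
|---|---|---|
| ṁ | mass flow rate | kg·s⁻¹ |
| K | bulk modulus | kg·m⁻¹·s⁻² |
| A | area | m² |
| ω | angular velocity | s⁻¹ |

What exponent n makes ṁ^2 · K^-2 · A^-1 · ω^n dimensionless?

2

Balance the T exponent: (-1)·n from ω, plus 2·(-1) − 2·(-2) − (0) = 2 from the rest, must sum to zero.
−n + 2 = 0, so n = 2.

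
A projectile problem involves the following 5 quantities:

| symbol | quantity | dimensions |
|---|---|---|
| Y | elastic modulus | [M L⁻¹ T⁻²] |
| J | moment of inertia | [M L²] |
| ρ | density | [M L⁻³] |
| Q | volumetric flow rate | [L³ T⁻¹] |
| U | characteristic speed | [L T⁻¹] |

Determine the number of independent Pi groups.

There are 5 variables and 3 base dimensions (M, L, T).
The dimension matrix has rank 3.
Independent dimensionless groups: 5 − 3 = 2.

2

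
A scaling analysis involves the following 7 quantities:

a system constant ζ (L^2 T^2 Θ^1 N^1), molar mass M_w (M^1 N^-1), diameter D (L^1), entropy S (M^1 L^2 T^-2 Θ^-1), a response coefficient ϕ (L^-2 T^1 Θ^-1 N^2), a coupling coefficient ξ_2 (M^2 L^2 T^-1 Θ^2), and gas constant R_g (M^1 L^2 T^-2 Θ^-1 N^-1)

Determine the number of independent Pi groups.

2

There are 7 variables and 5 base dimensions (M, L, T, Θ, N).
The dimension matrix has rank 5.
Independent dimensionless groups: 7 − 5 = 2.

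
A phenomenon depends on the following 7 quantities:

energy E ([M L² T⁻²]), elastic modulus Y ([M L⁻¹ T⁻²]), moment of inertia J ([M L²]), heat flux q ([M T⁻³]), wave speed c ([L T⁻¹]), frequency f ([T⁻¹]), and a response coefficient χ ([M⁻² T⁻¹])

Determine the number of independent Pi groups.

4

There are 7 variables and 3 base dimensions (M, L, T).
The dimension matrix has rank 3.
Independent dimensionless groups: 7 − 3 = 4.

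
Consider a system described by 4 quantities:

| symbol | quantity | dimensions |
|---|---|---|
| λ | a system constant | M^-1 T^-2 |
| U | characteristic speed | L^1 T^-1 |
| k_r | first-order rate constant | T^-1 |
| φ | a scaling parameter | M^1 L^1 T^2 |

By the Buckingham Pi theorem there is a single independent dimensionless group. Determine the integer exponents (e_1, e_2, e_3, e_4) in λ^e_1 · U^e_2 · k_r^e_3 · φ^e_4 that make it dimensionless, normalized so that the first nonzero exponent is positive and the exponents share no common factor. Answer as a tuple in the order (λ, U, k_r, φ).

M: e_1·(-1) + e_2·(0) + e_3·(0) + e_4·(1) = 0
L: e_1·(0) + e_2·(1) + e_3·(0) + e_4·(1) = 0
T: e_1·(-2) + e_2·(-1) + e_3·(-1) + e_4·(2) = 0
Solving this homogeneous linear system for the smallest-integer solution (first nonzero entry positive) gives (1, -1, 1, 1).

(1, -1, 1, 1)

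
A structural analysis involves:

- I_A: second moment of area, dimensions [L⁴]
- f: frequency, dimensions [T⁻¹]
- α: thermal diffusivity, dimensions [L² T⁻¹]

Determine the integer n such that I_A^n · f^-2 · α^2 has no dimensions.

-1

Balance the L exponent: (4)·n from I_A, plus −2·(0) + 2·(2) = 4 from the rest, must sum to zero.
4n + 4 = 0, so n = -1.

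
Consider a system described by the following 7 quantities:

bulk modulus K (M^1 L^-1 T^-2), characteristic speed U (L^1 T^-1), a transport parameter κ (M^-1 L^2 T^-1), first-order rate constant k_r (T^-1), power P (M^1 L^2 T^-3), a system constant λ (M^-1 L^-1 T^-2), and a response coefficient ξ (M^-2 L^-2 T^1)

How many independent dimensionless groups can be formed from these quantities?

There are 7 variables and 3 base dimensions (M, L, T).
The dimension matrix has rank 3.
Independent dimensionless groups: 7 − 3 = 4.

4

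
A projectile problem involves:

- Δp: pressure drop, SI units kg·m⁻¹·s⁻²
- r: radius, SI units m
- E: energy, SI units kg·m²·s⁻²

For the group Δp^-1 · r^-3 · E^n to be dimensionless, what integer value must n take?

Balance the M exponent: (1)·n from E, plus −(1) − 3·(0) = -1 from the rest, must sum to zero.
n − 1 = 0, so n = 1.

1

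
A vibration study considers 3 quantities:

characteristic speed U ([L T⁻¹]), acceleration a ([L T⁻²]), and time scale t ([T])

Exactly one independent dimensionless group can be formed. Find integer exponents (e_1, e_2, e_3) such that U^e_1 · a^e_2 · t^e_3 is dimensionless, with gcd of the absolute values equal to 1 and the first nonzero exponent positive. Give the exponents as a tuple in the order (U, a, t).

(1, -1, -1)

L: e_1·(1) + e_2·(1) + e_3·(0) = 0
T: e_1·(-1) + e_2·(-2) + e_3·(1) = 0
Solving this homogeneous linear system for the smallest-integer solution (first nonzero entry positive) gives (1, -1, -1).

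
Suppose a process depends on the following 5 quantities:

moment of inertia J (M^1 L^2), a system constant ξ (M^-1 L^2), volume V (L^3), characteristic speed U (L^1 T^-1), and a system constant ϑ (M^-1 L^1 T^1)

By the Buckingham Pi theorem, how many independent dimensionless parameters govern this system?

There are 5 variables and 3 base dimensions (M, L, T).
The dimension matrix has rank 3.
Independent dimensionless groups: 5 − 3 = 2.

2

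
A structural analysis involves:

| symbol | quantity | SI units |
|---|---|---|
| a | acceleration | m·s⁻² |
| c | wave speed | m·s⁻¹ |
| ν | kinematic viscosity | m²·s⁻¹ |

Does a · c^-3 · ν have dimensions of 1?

Sum the exponent of each base dimension across the product:
  L: [a]_L − 3·[c]_L + [ν]_L = (1) − 3·(1) + (2) = 0
  T: [a]_T − 3·[c]_T + [ν]_T = (-2) − 3·(-1) + (-1) = 0
All base exponents vanish — dimensionless.

yes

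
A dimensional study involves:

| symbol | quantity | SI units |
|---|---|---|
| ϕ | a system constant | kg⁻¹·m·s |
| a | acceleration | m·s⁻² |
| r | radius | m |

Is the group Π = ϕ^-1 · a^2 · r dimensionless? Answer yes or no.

no

Sum the exponent of each base dimension across the product:
  M: −[ϕ]_M + 2·[a]_M + [r]_M = −(-1) + 2·(0) + (0) = 1
  L: −[ϕ]_L + 2·[a]_L + [r]_L = −(1) + 2·(1) + (1) = 2
  T: −[ϕ]_T + 2·[a]_T + [r]_T = −(1) + 2·(-2) + (0) = -5
Net dimensions [M L² T⁻⁵] ≠ [1] — not dimensionless.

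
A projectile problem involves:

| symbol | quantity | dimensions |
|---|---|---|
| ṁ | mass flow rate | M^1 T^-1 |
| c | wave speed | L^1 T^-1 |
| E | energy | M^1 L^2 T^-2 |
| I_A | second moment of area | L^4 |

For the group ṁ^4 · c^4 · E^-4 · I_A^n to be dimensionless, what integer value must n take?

Balance the L exponent: (4)·n from I_A, plus 4·(0) + 4·(1) − 4·(2) = -4 from the rest, must sum to zero.
4n − 4 = 0, so n = 1.

1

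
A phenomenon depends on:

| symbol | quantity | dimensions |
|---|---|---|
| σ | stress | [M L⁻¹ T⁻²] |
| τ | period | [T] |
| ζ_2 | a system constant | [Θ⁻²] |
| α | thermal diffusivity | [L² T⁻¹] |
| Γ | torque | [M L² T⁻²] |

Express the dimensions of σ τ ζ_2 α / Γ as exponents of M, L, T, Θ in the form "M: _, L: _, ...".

Collect each base-dimension exponent across the product:
  M: (1) + (0) + (0) + (0) − (1) = 0
  L: (-1) + (0) + (0) + (2) − (2) = -1
  T: (-2) + (1) + (0) + (-1) − (-2) = 0
  Θ: (0) + (0) + (-2) + (0) − (0) = -2
So the dimensions are [L⁻¹ Θ⁻²].

M: 0, L: -1, T: 0, Θ: -2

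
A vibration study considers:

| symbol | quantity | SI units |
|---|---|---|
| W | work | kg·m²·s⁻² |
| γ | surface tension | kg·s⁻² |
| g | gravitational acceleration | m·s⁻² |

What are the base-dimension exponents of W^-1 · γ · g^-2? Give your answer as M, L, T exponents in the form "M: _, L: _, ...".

Collect each base-dimension exponent across the product:
  M: −(1) + (1) − 2·(0) = 0
  L: −(2) + (0) − 2·(1) = -4
  T: −(-2) + (-2) − 2·(-2) = 4
So the dimensions are [L⁻⁴ T⁴].

M: 0, L: -4, T: 4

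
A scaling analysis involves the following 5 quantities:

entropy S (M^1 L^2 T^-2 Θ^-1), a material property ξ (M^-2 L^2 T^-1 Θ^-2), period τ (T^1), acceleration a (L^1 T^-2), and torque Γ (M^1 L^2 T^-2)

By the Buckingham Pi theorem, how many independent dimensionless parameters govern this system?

There are 5 variables and 4 base dimensions (M, L, T, Θ).
The dimension matrix has rank 4.
Independent dimensionless groups: 5 − 4 = 1.

1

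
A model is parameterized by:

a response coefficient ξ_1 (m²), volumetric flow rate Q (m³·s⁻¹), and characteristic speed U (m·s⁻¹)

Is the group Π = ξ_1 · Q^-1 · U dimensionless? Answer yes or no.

yes

Sum the exponent of each base dimension across the product:
  L: [ξ_1]_L − [Q]_L + [U]_L = (2) − (3) + (1) = 0
  T: [ξ_1]_T − [Q]_T + [U]_T = (0) − (-1) + (-1) = 0
All base exponents vanish — dimensionless.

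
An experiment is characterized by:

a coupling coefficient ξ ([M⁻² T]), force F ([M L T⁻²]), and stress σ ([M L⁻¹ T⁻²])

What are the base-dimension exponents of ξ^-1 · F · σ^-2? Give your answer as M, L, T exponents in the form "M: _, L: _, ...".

M: 1, L: 3, T: 1

Collect each base-dimension exponent across the product:
  M: −(-2) + (1) − 2·(1) = 1
  L: −(0) + (1) − 2·(-1) = 3
  T: −(1) + (-2) − 2·(-2) = 1
So the dimensions are [M L³ T].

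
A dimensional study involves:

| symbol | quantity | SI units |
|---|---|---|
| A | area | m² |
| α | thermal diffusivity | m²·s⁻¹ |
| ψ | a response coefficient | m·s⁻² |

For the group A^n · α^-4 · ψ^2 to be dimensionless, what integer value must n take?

3

Balance the L exponent: (2)·n from A, plus −4·(2) + 2·(1) = -6 from the rest, must sum to zero.
2n − 6 = 0, so n = 3.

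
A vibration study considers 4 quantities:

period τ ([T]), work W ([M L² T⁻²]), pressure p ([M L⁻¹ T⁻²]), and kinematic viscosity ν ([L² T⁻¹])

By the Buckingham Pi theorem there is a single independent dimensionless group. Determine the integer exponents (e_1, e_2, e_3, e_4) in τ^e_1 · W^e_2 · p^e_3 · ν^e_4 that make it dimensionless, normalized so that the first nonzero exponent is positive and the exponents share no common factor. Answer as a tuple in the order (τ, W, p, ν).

M: e_1·(0) + e_2·(1) + e_3·(1) + e_4·(0) = 0
L: e_1·(0) + e_2·(2) + e_3·(-1) + e_4·(2) = 0
T: e_1·(1) + e_2·(-2) + e_3·(-2) + e_4·(-1) = 0
Solving this homogeneous linear system for the smallest-integer solution (first nonzero entry positive) gives (3, -2, 2, 3).

(3, -2, 2, 3)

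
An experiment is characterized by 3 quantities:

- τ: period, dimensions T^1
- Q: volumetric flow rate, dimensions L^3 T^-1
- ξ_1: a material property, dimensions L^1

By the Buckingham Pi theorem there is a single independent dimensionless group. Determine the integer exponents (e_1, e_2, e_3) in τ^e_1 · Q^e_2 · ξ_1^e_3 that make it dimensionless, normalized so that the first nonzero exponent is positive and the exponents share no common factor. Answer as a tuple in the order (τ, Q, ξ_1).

(1, 1, -3)

L: e_1·(0) + e_2·(3) + e_3·(1) = 0
T: e_1·(1) + e_2·(-1) + e_3·(0) = 0
Solving this homogeneous linear system for the smallest-integer solution (first nonzero entry positive) gives (1, 1, -3).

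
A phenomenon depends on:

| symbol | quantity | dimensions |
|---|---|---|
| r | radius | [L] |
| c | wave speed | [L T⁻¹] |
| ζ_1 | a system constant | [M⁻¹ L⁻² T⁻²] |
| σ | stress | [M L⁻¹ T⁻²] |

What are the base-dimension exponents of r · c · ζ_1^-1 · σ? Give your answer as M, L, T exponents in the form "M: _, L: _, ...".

Collect each base-dimension exponent across the product:
  M: (0) + (0) − (-1) + (1) = 2
  L: (1) + (1) − (-2) + (-1) = 3
  T: (0) + (-1) − (-2) + (-2) = -1
So the dimensions are [M² L³ T⁻¹].

M: 2, L: 3, T: -1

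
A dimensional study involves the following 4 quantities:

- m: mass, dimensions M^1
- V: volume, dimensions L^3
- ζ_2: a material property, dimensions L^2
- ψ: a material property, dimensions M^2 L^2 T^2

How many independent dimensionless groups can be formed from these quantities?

1

There are 4 variables and 3 base dimensions (M, L, T).
The dimension matrix has rank 3.
Independent dimensionless groups: 4 − 3 = 1.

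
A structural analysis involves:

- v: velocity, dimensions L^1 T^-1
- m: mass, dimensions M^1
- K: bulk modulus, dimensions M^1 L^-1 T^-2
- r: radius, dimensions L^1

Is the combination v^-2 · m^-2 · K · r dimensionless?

Sum the exponent of each base dimension across the product:
  M: −2·[v]_M − 2·[m]_M + [K]_M + [r]_M = −2·(0) − 2·(1) + (1) + (0) = -1
  L: −2·[v]_L − 2·[m]_L + [K]_L + [r]_L = −2·(1) − 2·(0) + (-1) + (1) = -2
  T: −2·[v]_T − 2·[m]_T + [K]_T + [r]_T = −2·(-1) − 2·(0) + (-2) + (0) = 0
Net dimensions [M⁻¹ L⁻²] ≠ [1] — not dimensionless.

no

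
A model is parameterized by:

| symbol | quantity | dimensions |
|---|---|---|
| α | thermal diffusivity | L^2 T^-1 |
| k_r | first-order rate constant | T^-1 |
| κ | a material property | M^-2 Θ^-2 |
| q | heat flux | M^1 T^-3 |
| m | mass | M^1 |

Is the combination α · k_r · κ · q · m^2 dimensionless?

no

Sum the exponent of each base dimension across the product:
  M: [α]_M + [k_r]_M + [κ]_M + [q]_M + 2·[m]_M = (0) + (0) + (-2) + (1) + 2·(1) = 1
  L: [α]_L + [k_r]_L + [κ]_L + [q]_L + 2·[m]_L = (2) + (0) + (0) + (0) + 2·(0) = 2
  T: [α]_T + [k_r]_T + [κ]_T + [q]_T + 2·[m]_T = (-1) + (-1) + (0) + (-3) + 2·(0) = -5
  Θ: [α]_Θ + [k_r]_Θ + [κ]_Θ + [q]_Θ + 2·[m]_Θ = (0) + (0) + (-2) + (0) + 2·(0) = -2
Net dimensions [M L² T⁻⁵ Θ⁻²] ≠ [1] — not dimensionless.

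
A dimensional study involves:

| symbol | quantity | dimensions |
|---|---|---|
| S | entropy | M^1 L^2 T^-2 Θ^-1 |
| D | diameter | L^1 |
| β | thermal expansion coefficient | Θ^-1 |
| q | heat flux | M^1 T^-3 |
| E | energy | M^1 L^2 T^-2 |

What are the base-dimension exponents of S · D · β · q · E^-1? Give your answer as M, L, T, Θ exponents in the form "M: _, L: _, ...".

Collect each base-dimension exponent across the product:
  M: (1) + (0) + (0) + (1) − (1) = 1
  L: (2) + (1) + (0) + (0) − (2) = 1
  T: (-2) + (0) + (0) + (-3) − (-2) = -3
  Θ: (-1) + (0) + (-1) + (0) − (0) = -2
So the dimensions are [M L T⁻³ Θ⁻²].

M: 1, L: 1, T: -3, Θ: -2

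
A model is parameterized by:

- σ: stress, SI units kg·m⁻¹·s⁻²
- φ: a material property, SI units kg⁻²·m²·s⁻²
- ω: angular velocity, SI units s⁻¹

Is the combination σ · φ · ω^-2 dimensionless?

no

Sum the exponent of each base dimension across the product:
  M: [σ]_M + [φ]_M − 2·[ω]_M = (1) + (-2) − 2·(0) = -1
  L: [σ]_L + [φ]_L − 2·[ω]_L = (-1) + (2) − 2·(0) = 1
  T: [σ]_T + [φ]_T − 2·[ω]_T = (-2) + (-2) − 2·(-1) = -2
Net dimensions [M⁻¹ L T⁻²] ≠ [1] — not dimensionless.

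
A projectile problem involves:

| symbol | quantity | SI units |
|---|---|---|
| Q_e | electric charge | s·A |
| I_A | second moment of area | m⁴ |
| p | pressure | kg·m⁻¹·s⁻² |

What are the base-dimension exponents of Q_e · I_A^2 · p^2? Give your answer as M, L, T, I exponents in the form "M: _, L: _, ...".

Collect each base-dimension exponent across the product:
  M: (0) + 2·(0) + 2·(1) = 2
  L: (0) + 2·(4) + 2·(-1) = 6
  T: (1) + 2·(0) + 2·(-2) = -3
  I: (1) + 2·(0) + 2·(0) = 1
So the dimensions are [M² L⁶ T⁻³ I].

M: 2, L: 6, T: -3, I: 1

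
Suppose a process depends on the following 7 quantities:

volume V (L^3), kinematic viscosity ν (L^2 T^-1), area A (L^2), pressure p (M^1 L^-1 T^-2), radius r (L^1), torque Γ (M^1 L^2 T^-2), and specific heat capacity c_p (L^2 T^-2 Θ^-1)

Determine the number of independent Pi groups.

There are 7 variables and 4 base dimensions (M, L, T, Θ).
The dimension matrix has rank 4.
Independent dimensionless groups: 7 − 4 = 3.

3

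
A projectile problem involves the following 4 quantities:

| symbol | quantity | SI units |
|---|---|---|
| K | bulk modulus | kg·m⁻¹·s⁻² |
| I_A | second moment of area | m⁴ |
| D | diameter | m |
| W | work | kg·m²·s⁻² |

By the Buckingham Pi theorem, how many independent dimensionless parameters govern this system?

2

There are 4 variables and 3 base dimensions (M, L, T).
The dimension matrix has rank 2 (less than 3: the dimension vectors are linearly dependent).
Independent dimensionless groups: 4 − 2 = 2.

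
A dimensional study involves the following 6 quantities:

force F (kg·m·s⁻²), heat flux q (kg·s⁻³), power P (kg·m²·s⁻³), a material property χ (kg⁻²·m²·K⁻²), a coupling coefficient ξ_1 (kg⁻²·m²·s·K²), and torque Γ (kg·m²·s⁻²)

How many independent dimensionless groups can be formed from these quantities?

2

There are 6 variables and 4 base dimensions (M, L, T, Θ).
The dimension matrix has rank 4.
Independent dimensionless groups: 6 − 4 = 2.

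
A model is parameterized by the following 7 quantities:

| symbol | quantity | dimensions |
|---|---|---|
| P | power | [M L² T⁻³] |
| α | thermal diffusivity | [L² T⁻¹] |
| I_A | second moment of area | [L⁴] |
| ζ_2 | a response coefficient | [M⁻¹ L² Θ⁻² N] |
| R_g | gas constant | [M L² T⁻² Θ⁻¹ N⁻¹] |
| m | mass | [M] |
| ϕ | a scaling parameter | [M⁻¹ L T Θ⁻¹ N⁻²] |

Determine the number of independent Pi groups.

There are 7 variables and 5 base dimensions (M, L, T, Θ, N).
The dimension matrix has rank 5.
Independent dimensionless groups: 7 − 5 = 2.

2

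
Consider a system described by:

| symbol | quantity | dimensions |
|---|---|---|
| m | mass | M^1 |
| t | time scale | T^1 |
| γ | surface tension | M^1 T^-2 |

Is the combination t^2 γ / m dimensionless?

Sum the exponent of each base dimension across the product:
  M: −[m]_M + 2·[t]_M + [γ]_M = −(1) + 2·(0) + (1) = 0
  L: −[m]_L + 2·[t]_L + [γ]_L = −(0) + 2·(0) + (0) = 0
  T: −[m]_T + 2·[t]_T + [γ]_T = −(0) + 2·(1) + (-2) = 0
  N: −[m]_N + 2·[t]_N + [γ]_N = −(0) + 2·(0) + (0) = 0
All base exponents vanish — dimensionless.

yes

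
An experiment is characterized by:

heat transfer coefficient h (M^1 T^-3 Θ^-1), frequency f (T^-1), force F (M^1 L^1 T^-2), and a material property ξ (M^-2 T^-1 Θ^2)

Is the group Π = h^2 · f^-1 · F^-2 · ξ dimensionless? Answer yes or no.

Sum the exponent of each base dimension across the product:
  M: 2·[h]_M − [f]_M − 2·[F]_M + [ξ]_M = 2·(1) − (0) − 2·(1) + (-2) = -2
  L: 2·[h]_L − [f]_L − 2·[F]_L + [ξ]_L = 2·(0) − (0) − 2·(1) + (0) = -2
  T: 2·[h]_T − [f]_T − 2·[F]_T + [ξ]_T = 2·(-3) − (-1) − 2·(-2) + (-1) = -2
  Θ: 2·[h]_Θ − [f]_Θ − 2·[F]_Θ + [ξ]_Θ = 2·(-1) − (0) − 2·(0) + (2) = 0
Net dimensions [M⁻² L⁻² T⁻²] ≠ [1] — not dimensionless.

no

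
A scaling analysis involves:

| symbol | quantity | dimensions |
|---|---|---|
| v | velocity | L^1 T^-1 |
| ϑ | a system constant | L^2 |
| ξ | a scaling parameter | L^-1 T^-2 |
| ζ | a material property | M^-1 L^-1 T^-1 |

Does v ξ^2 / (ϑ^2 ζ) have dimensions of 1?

Sum the exponent of each base dimension across the product:
  M: [v]_M − 2·[ϑ]_M + 2·[ξ]_M − [ζ]_M = (0) − 2·(0) + 2·(0) − (-1) = 1
  L: [v]_L − 2·[ϑ]_L + 2·[ξ]_L − [ζ]_L = (1) − 2·(2) + 2·(-1) − (-1) = -4
  T: [v]_T − 2·[ϑ]_T + 2·[ξ]_T − [ζ]_T = (-1) − 2·(0) + 2·(-2) − (-1) = -4
Net dimensions [M L⁻⁴ T⁻⁴] ≠ [1] — not dimensionless.

no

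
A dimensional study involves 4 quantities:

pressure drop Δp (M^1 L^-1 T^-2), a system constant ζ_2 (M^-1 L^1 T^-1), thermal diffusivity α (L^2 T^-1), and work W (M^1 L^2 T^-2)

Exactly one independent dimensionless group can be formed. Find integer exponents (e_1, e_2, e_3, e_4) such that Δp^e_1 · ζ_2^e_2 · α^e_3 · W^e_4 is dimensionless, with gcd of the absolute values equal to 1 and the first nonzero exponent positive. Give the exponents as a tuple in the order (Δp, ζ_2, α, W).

(1, -1, 3, -2)

M: e_1·(1) + e_2·(-1) + e_3·(0) + e_4·(1) = 0
L: e_1·(-1) + e_2·(1) + e_3·(2) + e_4·(2) = 0
T: e_1·(-2) + e_2·(-1) + e_3·(-1) + e_4·(-2) = 0
Solving this homogeneous linear system for the smallest-integer solution (first nonzero entry positive) gives (1, -1, 3, -2).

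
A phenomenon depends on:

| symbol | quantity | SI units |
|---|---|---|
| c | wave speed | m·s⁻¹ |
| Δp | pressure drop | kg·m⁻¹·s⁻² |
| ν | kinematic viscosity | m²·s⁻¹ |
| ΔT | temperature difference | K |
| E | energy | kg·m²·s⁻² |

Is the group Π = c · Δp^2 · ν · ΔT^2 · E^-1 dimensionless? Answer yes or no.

Sum the exponent of each base dimension across the product:
  M: [c]_M + 2·[Δp]_M + [ν]_M + 2·[ΔT]_M − [E]_M = (0) + 2·(1) + (0) + 2·(0) − (1) = 1
  L: [c]_L + 2·[Δp]_L + [ν]_L + 2·[ΔT]_L − [E]_L = (1) + 2·(-1) + (2) + 2·(0) − (2) = -1
  T: [c]_T + 2·[Δp]_T + [ν]_T + 2·[ΔT]_T − [E]_T = (-1) + 2·(-2) + (-1) + 2·(0) − (-2) = -4
  Θ: [c]_Θ + 2·[Δp]_Θ + [ν]_Θ + 2·[ΔT]_Θ − [E]_Θ = (0) + 2·(0) + (0) + 2·(1) − (0) = 2
Net dimensions [M L⁻¹ T⁻⁴ Θ²] ≠ [1] — not dimensionless.

no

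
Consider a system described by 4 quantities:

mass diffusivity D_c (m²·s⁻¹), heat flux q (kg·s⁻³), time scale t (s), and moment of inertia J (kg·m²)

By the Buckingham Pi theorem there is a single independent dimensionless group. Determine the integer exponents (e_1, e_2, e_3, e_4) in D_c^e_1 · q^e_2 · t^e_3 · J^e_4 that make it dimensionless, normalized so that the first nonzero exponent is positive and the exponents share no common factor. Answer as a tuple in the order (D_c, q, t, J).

(1, 1, 4, -1)

M: e_1·(0) + e_2·(1) + e_3·(0) + e_4·(1) = 0
L: e_1·(2) + e_2·(0) + e_3·(0) + e_4·(2) = 0
T: e_1·(-1) + e_2·(-3) + e_3·(1) + e_4·(0) = 0
Solving this homogeneous linear system for the smallest-integer solution (first nonzero entry positive) gives (1, 1, 4, -1).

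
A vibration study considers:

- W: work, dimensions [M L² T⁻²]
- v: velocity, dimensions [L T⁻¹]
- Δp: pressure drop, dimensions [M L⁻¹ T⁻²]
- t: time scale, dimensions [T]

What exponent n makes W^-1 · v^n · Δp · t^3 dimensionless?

3

Balance the L exponent: (1)·n from v, plus −(2) + (-1) + 3·(0) = -3 from the rest, must sum to zero.
n − 3 = 0, so n = 3.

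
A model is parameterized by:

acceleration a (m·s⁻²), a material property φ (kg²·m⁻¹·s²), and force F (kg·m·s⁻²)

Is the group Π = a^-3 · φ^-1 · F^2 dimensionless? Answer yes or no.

yes

Sum the exponent of each base dimension across the product:
  M: −3·[a]_M − [φ]_M + 2·[F]_M = −3·(0) − (2) + 2·(1) = 0
  L: −3·[a]_L − [φ]_L + 2·[F]_L = −3·(1) − (-1) + 2·(1) = 0
  T: −3·[a]_T − [φ]_T + 2·[F]_T = −3·(-2) − (2) + 2·(-2) = 0
All base exponents vanish — dimensionless.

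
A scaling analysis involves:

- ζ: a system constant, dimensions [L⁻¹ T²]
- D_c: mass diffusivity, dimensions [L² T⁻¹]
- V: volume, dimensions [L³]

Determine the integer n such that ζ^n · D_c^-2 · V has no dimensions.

Balance the L exponent: (-1)·n from ζ, plus −2·(2) + (3) = -1 from the rest, must sum to zero.
−n − 1 = 0, so n = -1.

-1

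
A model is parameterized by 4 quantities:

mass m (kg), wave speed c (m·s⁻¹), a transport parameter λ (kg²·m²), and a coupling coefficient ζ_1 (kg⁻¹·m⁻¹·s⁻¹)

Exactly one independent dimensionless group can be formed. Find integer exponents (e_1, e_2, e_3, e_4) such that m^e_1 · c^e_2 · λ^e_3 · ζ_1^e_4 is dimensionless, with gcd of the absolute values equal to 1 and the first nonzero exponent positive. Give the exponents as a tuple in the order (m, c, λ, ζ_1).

M: e_1·(1) + e_2·(0) + e_3·(2) + e_4·(-1) = 0
L: e_1·(0) + e_2·(1) + e_3·(2) + e_4·(-1) = 0
T: e_1·(0) + e_2·(-1) + e_3·(0) + e_4·(-1) = 0
Solving this homogeneous linear system for the smallest-integer solution (first nonzero entry positive) gives (1, 1, -1, -1).

(1, 1, -1, -1)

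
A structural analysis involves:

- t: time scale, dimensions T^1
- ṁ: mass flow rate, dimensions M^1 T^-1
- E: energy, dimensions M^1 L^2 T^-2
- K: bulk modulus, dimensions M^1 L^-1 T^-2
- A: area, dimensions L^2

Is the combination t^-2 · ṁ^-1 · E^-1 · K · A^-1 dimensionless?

Sum the exponent of each base dimension across the product:
  M: −2·[t]_M − [ṁ]_M − [E]_M + [K]_M − [A]_M = −2·(0) − (1) − (1) + (1) − (0) = -1
  L: −2·[t]_L − [ṁ]_L − [E]_L + [K]_L − [A]_L = −2·(0) − (0) − (2) + (-1) − (2) = -5
  T: −2·[t]_T − [ṁ]_T − [E]_T + [K]_T − [A]_T = −2·(1) − (-1) − (-2) + (-2) − (0) = -1
Net dimensions [M⁻¹ L⁻⁵ T⁻¹] ≠ [1] — not dimensionless.

no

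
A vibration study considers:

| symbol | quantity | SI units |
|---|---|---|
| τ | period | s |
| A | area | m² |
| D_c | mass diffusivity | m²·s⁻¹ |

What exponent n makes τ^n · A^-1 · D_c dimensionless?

Balance the T exponent: (1)·n from τ, plus −(0) + (-1) = -1 from the rest, must sum to zero.
n − 1 = 0, so n = 1.

1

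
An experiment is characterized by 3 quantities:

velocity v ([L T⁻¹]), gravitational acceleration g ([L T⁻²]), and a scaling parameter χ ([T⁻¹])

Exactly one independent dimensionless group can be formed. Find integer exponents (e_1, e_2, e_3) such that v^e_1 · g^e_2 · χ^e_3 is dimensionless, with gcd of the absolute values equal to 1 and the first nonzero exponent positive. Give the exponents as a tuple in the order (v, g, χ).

L: e_1·(1) + e_2·(1) + e_3·(0) = 0
T: e_1·(-1) + e_2·(-2) + e_3·(-1) = 0
Solving this homogeneous linear system for the smallest-integer solution (first nonzero entry positive) gives (1, -1, 1).

(1, -1, 1)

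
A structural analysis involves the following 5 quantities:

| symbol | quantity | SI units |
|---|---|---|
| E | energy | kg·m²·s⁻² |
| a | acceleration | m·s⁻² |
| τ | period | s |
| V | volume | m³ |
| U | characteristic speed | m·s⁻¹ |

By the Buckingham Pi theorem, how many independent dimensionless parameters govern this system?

2

There are 5 variables and 3 base dimensions (M, L, T).
The dimension matrix has rank 3.
Independent dimensionless groups: 5 − 3 = 2.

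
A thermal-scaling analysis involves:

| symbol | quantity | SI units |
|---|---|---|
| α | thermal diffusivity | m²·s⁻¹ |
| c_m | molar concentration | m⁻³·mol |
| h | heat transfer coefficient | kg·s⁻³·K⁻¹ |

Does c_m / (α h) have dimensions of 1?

Sum the exponent of each base dimension across the product:
  M: −[α]_M + [c_m]_M − [h]_M = −(0) + (0) − (1) = -1
  L: −[α]_L + [c_m]_L − [h]_L = −(2) + (-3) − (0) = -5
  T: −[α]_T + [c_m]_T − [h]_T = −(-1) + (0) − (-3) = 4
  Θ: −[α]_Θ + [c_m]_Θ − [h]_Θ = −(0) + (0) − (-1) = 1
  N: −[α]_N + [c_m]_N − [h]_N = −(0) + (1) − (0) = 1
Net dimensions [M⁻¹ L⁻⁵ T⁴ Θ N] ≠ [1] — not dimensionless.

no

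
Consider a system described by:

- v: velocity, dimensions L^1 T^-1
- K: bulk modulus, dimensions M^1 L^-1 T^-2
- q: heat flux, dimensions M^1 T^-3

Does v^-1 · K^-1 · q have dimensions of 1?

yes

Sum the exponent of each base dimension across the product:
  M: −[v]_M − [K]_M + [q]_M = −(0) − (1) + (1) = 0
  L: −[v]_L − [K]_L + [q]_L = −(1) − (-1) + (0) = 0
  T: −[v]_T − [K]_T + [q]_T = −(-1) − (-2) + (-3) = 0
All base exponents vanish — dimensionless.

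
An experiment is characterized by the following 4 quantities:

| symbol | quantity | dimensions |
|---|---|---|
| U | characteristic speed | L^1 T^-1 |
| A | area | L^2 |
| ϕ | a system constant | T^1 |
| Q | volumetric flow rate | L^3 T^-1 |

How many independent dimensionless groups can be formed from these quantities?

2

There are 4 variables and 2 base dimensions (L, T).
The dimension matrix has rank 2.
Independent dimensionless groups: 4 − 2 = 2.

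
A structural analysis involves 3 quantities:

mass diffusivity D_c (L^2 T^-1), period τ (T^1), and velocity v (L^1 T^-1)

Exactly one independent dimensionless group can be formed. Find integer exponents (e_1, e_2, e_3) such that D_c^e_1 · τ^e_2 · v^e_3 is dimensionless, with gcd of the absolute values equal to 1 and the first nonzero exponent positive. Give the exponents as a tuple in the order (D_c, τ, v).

L: e_1·(2) + e_2·(0) + e_3·(1) = 0
T: e_1·(-1) + e_2·(1) + e_3·(-1) = 0
Solving this homogeneous linear system for the smallest-integer solution (first nonzero entry positive) gives (1, -1, -2).

(1, -1, -2)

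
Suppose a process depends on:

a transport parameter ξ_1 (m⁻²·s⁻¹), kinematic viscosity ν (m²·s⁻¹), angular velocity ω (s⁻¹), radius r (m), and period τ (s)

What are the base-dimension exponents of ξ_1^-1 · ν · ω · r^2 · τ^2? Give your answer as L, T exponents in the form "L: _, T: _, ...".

L: 6, T: 1

Collect each base-dimension exponent across the product:
  L: −(-2) + (2) + (0) + 2·(1) + 2·(0) = 6
  T: −(-1) + (-1) + (-1) + 2·(0) + 2·(1) = 1
So the dimensions are [L⁶ T].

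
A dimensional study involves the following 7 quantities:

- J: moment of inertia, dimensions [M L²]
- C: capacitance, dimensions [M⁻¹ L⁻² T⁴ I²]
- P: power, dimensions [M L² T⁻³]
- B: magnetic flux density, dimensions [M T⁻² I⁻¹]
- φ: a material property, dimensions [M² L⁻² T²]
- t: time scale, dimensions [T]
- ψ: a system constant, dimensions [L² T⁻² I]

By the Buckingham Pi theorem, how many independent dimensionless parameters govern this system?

There are 7 variables and 4 base dimensions (M, L, T, I).
The dimension matrix has rank 4.
Independent dimensionless groups: 7 − 4 = 3.

3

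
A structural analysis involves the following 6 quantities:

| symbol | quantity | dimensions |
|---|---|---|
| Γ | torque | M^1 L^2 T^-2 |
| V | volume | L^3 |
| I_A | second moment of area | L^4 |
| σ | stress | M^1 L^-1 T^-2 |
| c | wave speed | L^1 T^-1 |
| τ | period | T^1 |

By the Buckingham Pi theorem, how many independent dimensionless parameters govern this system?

3

There are 6 variables and 3 base dimensions (M, L, T).
The dimension matrix has rank 3.
Independent dimensionless groups: 6 − 3 = 3.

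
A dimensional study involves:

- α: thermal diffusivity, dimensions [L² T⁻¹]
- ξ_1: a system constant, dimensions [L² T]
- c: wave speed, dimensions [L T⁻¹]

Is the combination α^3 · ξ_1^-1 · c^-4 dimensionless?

yes

Sum the exponent of each base dimension across the product:
  L: 3·[α]_L − [ξ_1]_L − 4·[c]_L = 3·(2) − (2) − 4·(1) = 0
  T: 3·[α]_T − [ξ_1]_T − 4·[c]_T = 3·(-1) − (1) − 4·(-1) = 0
All base exponents vanish — dimensionless.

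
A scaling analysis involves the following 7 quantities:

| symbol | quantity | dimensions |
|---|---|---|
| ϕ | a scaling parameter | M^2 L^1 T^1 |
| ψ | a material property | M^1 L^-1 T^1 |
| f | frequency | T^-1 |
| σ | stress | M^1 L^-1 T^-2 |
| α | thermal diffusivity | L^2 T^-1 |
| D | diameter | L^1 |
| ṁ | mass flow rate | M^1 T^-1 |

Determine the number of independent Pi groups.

4

There are 7 variables and 3 base dimensions (M, L, T).
The dimension matrix has rank 3.
Independent dimensionless groups: 7 − 3 = 4.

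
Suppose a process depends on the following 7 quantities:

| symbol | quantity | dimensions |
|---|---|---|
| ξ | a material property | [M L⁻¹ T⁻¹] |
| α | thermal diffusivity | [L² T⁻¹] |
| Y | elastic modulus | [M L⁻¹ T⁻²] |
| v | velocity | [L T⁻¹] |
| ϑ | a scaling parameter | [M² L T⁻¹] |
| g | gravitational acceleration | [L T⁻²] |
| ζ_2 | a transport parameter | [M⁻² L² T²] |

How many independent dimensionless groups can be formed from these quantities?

4

There are 7 variables and 3 base dimensions (M, L, T).
The dimension matrix has rank 3.
Independent dimensionless groups: 7 − 3 = 4.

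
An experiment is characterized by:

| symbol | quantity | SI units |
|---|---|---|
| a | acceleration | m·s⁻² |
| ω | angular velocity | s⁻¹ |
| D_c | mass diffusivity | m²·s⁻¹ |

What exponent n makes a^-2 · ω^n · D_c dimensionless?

Balance the T exponent: (-1)·n from ω, plus −2·(-2) + (-1) = 3 from the rest, must sum to zero.
−n + 3 = 0, so n = 3.

3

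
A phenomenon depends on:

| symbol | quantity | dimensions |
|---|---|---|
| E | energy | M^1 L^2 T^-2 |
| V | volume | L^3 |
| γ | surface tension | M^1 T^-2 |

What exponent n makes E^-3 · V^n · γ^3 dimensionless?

Balance the L exponent: (3)·n from V, plus −3·(2) + 3·(0) = -6 from the rest, must sum to zero.
3n − 6 = 0, so n = 2.

2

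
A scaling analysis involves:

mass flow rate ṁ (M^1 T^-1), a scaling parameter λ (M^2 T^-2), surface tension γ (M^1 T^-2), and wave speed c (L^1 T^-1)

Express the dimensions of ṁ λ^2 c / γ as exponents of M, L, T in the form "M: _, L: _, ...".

M: 4, L: 1, T: -4

Collect each base-dimension exponent across the product:
  M: (1) + 2·(2) − (1) + (0) = 4
  L: (0) + 2·(0) − (0) + (1) = 1
  T: (-1) + 2·(-2) − (-2) + (-1) = -4
So the dimensions are [M⁴ L T⁻⁴].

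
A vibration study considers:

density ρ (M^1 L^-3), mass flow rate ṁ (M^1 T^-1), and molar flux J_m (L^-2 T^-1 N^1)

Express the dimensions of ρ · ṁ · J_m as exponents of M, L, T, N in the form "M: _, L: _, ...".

Collect each base-dimension exponent across the product:
  M: (1) + (1) + (0) = 2
  L: (-3) + (0) + (-2) = -5
  T: (0) + (-1) + (-1) = -2
  N: (0) + (0) + (1) = 1
So the dimensions are [M² L⁻⁵ T⁻² N].

M: 2, L: -5, T: -2, N: 1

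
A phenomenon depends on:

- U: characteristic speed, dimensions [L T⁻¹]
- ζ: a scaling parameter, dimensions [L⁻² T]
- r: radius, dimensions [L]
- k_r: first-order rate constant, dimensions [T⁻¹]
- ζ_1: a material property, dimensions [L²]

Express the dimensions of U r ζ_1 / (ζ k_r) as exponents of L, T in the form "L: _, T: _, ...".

L: 6, T: -1

Collect each base-dimension exponent across the product:
  L: (1) − (-2) + (1) − (0) + (2) = 6
  T: (-1) − (1) + (0) − (-1) + (0) = -1
So the dimensions are [L⁶ T⁻¹].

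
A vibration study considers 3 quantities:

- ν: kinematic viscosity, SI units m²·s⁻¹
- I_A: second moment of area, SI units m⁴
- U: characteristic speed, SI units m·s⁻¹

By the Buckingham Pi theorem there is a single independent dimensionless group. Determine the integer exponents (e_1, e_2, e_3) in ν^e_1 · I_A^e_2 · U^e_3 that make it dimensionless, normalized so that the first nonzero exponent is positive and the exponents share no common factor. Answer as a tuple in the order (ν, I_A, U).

L: e_1·(2) + e_2·(4) + e_3·(1) = 0
T: e_1·(-1) + e_2·(0) + e_3·(-1) = 0
Solving this homogeneous linear system for the smallest-integer solution (first nonzero entry positive) gives (4, -1, -4).

(4, -1, -4)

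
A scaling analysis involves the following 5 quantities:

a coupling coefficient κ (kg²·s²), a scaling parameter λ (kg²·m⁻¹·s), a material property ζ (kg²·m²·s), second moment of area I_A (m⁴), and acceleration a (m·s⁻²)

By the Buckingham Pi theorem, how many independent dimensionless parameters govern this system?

There are 5 variables and 3 base dimensions (M, L, T).
The dimension matrix has rank 3.
Independent dimensionless groups: 5 − 3 = 2.

2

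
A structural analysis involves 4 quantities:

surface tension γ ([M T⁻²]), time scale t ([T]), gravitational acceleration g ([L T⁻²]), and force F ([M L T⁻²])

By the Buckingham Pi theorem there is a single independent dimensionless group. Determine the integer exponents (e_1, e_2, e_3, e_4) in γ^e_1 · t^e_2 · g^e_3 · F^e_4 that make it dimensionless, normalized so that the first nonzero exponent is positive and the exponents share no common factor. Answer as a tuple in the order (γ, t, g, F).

M: e_1·(1) + e_2·(0) + e_3·(0) + e_4·(1) = 0
L: e_1·(0) + e_2·(0) + e_3·(1) + e_4·(1) = 0
T: e_1·(-2) + e_2·(1) + e_3·(-2) + e_4·(-2) = 0
Solving this homogeneous linear system for the smallest-integer solution (first nonzero entry positive) gives (1, 2, 1, -1).

(1, 2, 1, -1)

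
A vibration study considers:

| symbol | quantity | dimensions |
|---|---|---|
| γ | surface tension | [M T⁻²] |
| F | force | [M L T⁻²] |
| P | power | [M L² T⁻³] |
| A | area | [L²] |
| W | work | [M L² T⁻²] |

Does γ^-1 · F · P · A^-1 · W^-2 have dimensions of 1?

Sum the exponent of each base dimension across the product:
  M: −[γ]_M + [F]_M + [P]_M − [A]_M − 2·[W]_M = −(1) + (1) + (1) − (0) − 2·(1) = -1
  L: −[γ]_L + [F]_L + [P]_L − [A]_L − 2·[W]_L = −(0) + (1) + (2) − (2) − 2·(2) = -3
  T: −[γ]_T + [F]_T + [P]_T − [A]_T − 2·[W]_T = −(-2) + (-2) + (-3) − (0) − 2·(-2) = 1
Net dimensions [M⁻¹ L⁻³ T] ≠ [1] — not dimensionless.

no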